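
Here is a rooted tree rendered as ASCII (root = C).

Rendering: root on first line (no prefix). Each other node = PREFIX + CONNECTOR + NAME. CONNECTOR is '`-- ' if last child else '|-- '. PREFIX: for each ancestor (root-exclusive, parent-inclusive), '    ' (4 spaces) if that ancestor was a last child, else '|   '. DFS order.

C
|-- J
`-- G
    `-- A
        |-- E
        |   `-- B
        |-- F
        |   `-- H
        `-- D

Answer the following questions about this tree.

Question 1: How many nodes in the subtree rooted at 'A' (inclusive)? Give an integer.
Subtree rooted at A contains: A, B, D, E, F, H
Count = 6

Answer: 6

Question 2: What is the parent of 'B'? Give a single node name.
Answer: E

Derivation:
Scan adjacency: B appears as child of E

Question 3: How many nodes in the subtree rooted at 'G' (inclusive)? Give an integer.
Subtree rooted at G contains: A, B, D, E, F, G, H
Count = 7

Answer: 7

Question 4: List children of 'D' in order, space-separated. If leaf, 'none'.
Answer: none

Derivation:
Node D's children (from adjacency): (leaf)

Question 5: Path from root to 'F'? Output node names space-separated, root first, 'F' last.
Answer: C G A F

Derivation:
Walk down from root: C -> G -> A -> F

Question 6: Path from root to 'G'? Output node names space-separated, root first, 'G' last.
Answer: C G

Derivation:
Walk down from root: C -> G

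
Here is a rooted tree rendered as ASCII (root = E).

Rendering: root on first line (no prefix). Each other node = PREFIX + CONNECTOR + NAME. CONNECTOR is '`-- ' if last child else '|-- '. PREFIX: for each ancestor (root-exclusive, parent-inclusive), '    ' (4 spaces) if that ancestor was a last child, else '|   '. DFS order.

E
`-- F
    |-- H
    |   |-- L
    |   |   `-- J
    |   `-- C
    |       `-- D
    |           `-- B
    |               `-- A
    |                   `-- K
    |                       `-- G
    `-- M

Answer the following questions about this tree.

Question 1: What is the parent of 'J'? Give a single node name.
Answer: L

Derivation:
Scan adjacency: J appears as child of L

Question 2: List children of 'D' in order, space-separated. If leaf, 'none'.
Node D's children (from adjacency): B

Answer: B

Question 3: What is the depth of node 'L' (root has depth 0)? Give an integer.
Path from root to L: E -> F -> H -> L
Depth = number of edges = 3

Answer: 3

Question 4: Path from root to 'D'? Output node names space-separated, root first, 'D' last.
Walk down from root: E -> F -> H -> C -> D

Answer: E F H C D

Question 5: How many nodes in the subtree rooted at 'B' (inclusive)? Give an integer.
Subtree rooted at B contains: A, B, G, K
Count = 4

Answer: 4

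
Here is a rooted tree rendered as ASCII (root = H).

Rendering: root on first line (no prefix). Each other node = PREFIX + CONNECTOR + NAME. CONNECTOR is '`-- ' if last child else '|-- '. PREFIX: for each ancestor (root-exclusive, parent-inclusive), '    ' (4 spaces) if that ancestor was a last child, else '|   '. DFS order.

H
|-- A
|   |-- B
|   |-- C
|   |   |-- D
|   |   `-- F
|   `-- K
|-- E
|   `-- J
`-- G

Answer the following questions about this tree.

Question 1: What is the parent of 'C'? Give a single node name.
Answer: A

Derivation:
Scan adjacency: C appears as child of A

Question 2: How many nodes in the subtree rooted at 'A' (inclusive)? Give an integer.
Answer: 6

Derivation:
Subtree rooted at A contains: A, B, C, D, F, K
Count = 6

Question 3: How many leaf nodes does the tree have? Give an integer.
Leaves (nodes with no children): B, D, F, G, J, K

Answer: 6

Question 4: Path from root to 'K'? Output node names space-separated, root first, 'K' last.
Walk down from root: H -> A -> K

Answer: H A K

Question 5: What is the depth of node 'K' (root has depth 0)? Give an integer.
Path from root to K: H -> A -> K
Depth = number of edges = 2

Answer: 2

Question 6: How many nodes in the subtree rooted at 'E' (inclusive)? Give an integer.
Subtree rooted at E contains: E, J
Count = 2

Answer: 2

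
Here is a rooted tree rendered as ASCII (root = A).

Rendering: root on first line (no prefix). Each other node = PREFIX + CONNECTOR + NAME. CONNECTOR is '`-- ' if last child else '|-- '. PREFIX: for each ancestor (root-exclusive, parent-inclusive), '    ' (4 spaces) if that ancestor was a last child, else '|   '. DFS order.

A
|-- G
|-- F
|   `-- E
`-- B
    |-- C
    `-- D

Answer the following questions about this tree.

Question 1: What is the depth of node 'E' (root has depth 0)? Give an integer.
Path from root to E: A -> F -> E
Depth = number of edges = 2

Answer: 2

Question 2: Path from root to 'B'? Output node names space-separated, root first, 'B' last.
Walk down from root: A -> B

Answer: A B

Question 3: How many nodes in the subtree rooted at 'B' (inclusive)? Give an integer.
Subtree rooted at B contains: B, C, D
Count = 3

Answer: 3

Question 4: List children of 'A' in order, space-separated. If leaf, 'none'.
Node A's children (from adjacency): G, F, B

Answer: G F B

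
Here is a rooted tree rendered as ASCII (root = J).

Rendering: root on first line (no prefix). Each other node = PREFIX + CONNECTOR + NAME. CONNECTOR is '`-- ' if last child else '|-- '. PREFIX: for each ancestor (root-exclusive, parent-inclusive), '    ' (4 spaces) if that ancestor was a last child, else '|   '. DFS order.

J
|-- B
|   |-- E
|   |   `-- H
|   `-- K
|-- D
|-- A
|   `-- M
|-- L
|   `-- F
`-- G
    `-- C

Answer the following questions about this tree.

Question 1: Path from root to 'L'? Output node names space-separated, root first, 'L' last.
Answer: J L

Derivation:
Walk down from root: J -> L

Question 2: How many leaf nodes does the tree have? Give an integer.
Answer: 6

Derivation:
Leaves (nodes with no children): C, D, F, H, K, M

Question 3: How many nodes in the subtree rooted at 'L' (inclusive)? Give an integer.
Answer: 2

Derivation:
Subtree rooted at L contains: F, L
Count = 2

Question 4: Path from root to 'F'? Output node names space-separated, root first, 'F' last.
Walk down from root: J -> L -> F

Answer: J L F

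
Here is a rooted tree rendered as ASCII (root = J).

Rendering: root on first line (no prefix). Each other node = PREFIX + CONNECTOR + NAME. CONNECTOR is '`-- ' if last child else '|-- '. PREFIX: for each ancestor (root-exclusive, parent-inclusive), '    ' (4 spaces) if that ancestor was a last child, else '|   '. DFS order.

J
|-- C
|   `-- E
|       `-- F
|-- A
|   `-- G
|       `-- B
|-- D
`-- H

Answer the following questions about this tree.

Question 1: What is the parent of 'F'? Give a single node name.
Scan adjacency: F appears as child of E

Answer: E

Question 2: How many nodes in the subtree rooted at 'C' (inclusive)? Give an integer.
Answer: 3

Derivation:
Subtree rooted at C contains: C, E, F
Count = 3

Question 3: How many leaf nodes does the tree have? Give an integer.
Answer: 4

Derivation:
Leaves (nodes with no children): B, D, F, H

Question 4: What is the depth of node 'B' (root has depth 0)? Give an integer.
Answer: 3

Derivation:
Path from root to B: J -> A -> G -> B
Depth = number of edges = 3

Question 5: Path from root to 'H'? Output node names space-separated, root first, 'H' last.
Walk down from root: J -> H

Answer: J H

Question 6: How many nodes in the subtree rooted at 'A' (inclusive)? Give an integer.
Subtree rooted at A contains: A, B, G
Count = 3

Answer: 3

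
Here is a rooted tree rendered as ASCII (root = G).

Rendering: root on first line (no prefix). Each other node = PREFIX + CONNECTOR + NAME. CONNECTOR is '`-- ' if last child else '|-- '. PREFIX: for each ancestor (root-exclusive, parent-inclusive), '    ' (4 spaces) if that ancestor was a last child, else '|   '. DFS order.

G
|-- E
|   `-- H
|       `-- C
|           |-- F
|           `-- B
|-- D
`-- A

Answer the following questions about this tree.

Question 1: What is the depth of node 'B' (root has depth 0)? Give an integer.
Answer: 4

Derivation:
Path from root to B: G -> E -> H -> C -> B
Depth = number of edges = 4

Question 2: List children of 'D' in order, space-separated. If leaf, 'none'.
Node D's children (from adjacency): (leaf)

Answer: none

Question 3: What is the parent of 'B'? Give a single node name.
Answer: C

Derivation:
Scan adjacency: B appears as child of C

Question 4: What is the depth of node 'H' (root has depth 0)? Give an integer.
Path from root to H: G -> E -> H
Depth = number of edges = 2

Answer: 2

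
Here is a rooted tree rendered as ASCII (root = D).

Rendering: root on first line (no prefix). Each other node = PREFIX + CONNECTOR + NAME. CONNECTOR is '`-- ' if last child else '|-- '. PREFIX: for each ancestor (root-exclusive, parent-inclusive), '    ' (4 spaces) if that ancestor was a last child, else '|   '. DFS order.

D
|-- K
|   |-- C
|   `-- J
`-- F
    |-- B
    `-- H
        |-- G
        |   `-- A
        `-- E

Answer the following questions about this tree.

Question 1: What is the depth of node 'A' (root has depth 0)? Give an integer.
Path from root to A: D -> F -> H -> G -> A
Depth = number of edges = 4

Answer: 4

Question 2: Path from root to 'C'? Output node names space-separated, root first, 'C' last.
Walk down from root: D -> K -> C

Answer: D K C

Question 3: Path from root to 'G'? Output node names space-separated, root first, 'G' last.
Walk down from root: D -> F -> H -> G

Answer: D F H G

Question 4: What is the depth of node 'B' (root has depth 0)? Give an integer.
Path from root to B: D -> F -> B
Depth = number of edges = 2

Answer: 2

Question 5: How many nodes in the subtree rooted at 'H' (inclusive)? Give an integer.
Answer: 4

Derivation:
Subtree rooted at H contains: A, E, G, H
Count = 4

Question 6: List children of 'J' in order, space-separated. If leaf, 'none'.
Node J's children (from adjacency): (leaf)

Answer: none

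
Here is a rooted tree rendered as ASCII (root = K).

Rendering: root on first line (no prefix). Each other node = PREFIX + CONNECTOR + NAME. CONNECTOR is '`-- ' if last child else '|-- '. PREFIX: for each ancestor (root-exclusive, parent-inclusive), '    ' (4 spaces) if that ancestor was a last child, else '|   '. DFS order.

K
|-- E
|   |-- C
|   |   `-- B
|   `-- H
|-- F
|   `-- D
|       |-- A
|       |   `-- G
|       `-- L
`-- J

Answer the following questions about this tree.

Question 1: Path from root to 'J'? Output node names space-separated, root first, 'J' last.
Answer: K J

Derivation:
Walk down from root: K -> J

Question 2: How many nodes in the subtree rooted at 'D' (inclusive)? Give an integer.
Answer: 4

Derivation:
Subtree rooted at D contains: A, D, G, L
Count = 4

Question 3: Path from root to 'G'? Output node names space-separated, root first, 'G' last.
Answer: K F D A G

Derivation:
Walk down from root: K -> F -> D -> A -> G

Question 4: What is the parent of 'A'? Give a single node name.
Answer: D

Derivation:
Scan adjacency: A appears as child of D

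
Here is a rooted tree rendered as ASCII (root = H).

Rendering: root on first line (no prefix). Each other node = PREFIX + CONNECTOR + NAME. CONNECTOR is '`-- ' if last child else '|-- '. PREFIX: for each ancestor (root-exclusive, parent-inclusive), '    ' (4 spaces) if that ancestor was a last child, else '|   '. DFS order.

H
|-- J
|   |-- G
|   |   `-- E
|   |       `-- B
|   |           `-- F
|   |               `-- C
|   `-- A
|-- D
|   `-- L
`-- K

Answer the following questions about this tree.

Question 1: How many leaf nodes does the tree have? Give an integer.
Leaves (nodes with no children): A, C, K, L

Answer: 4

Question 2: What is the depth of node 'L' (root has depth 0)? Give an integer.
Path from root to L: H -> D -> L
Depth = number of edges = 2

Answer: 2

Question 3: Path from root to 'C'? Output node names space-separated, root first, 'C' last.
Answer: H J G E B F C

Derivation:
Walk down from root: H -> J -> G -> E -> B -> F -> C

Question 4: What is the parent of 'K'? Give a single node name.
Scan adjacency: K appears as child of H

Answer: H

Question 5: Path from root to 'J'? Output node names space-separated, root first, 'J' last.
Answer: H J

Derivation:
Walk down from root: H -> J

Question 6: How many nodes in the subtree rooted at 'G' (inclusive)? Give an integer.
Subtree rooted at G contains: B, C, E, F, G
Count = 5

Answer: 5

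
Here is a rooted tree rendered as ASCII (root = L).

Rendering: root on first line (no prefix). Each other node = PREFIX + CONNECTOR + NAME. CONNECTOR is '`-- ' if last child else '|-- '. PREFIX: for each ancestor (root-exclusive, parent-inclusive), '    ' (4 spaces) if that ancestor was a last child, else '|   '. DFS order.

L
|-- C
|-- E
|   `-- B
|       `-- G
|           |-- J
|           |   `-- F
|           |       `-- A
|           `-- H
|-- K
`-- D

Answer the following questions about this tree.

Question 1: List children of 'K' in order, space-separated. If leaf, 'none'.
Node K's children (from adjacency): (leaf)

Answer: none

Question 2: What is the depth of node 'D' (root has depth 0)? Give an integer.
Answer: 1

Derivation:
Path from root to D: L -> D
Depth = number of edges = 1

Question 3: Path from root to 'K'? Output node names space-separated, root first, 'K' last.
Answer: L K

Derivation:
Walk down from root: L -> K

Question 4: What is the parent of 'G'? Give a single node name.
Answer: B

Derivation:
Scan adjacency: G appears as child of B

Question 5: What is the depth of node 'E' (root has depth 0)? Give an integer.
Path from root to E: L -> E
Depth = number of edges = 1

Answer: 1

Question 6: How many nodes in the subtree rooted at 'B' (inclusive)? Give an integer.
Answer: 6

Derivation:
Subtree rooted at B contains: A, B, F, G, H, J
Count = 6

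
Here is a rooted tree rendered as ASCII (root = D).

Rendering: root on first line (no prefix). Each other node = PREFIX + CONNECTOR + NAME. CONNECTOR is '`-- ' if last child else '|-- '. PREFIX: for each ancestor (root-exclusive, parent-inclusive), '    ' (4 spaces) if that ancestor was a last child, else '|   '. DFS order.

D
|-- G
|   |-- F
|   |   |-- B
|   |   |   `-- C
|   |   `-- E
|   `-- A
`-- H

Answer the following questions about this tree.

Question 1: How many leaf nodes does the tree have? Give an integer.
Leaves (nodes with no children): A, C, E, H

Answer: 4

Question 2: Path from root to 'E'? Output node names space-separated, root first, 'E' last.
Walk down from root: D -> G -> F -> E

Answer: D G F E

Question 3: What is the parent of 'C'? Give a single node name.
Answer: B

Derivation:
Scan adjacency: C appears as child of B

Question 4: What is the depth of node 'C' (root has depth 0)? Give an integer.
Answer: 4

Derivation:
Path from root to C: D -> G -> F -> B -> C
Depth = number of edges = 4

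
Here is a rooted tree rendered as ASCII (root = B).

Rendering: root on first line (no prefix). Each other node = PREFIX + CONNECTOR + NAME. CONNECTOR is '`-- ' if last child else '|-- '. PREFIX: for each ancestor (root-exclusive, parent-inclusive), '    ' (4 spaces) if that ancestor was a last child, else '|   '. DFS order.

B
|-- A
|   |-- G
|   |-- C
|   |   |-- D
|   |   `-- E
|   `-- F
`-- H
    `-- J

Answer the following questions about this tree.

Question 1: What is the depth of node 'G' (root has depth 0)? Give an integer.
Path from root to G: B -> A -> G
Depth = number of edges = 2

Answer: 2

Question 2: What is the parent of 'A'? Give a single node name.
Scan adjacency: A appears as child of B

Answer: B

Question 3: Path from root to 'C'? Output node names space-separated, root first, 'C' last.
Answer: B A C

Derivation:
Walk down from root: B -> A -> C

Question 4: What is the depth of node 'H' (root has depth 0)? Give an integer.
Answer: 1

Derivation:
Path from root to H: B -> H
Depth = number of edges = 1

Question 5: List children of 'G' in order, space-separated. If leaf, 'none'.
Answer: none

Derivation:
Node G's children (from adjacency): (leaf)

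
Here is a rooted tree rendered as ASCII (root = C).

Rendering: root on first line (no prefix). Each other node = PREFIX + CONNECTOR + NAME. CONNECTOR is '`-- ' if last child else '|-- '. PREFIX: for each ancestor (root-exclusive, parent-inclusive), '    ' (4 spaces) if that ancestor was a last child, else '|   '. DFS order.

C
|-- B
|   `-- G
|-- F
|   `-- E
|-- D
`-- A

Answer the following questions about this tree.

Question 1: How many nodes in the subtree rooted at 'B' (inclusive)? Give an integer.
Answer: 2

Derivation:
Subtree rooted at B contains: B, G
Count = 2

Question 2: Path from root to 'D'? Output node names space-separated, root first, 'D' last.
Answer: C D

Derivation:
Walk down from root: C -> D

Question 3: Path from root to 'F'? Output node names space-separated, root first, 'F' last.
Walk down from root: C -> F

Answer: C F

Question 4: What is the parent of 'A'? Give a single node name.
Scan adjacency: A appears as child of C

Answer: C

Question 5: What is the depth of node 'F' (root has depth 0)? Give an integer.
Answer: 1

Derivation:
Path from root to F: C -> F
Depth = number of edges = 1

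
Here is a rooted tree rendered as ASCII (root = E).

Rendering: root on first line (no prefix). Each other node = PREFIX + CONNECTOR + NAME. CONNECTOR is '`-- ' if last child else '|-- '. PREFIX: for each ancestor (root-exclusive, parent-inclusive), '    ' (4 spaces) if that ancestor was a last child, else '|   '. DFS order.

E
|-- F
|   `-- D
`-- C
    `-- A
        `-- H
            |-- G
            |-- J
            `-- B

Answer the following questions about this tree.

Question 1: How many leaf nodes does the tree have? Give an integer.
Answer: 4

Derivation:
Leaves (nodes with no children): B, D, G, J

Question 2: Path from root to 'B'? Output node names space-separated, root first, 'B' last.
Walk down from root: E -> C -> A -> H -> B

Answer: E C A H B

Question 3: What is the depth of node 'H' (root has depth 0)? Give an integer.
Answer: 3

Derivation:
Path from root to H: E -> C -> A -> H
Depth = number of edges = 3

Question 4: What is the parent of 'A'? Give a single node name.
Scan adjacency: A appears as child of C

Answer: C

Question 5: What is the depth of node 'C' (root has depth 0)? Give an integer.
Answer: 1

Derivation:
Path from root to C: E -> C
Depth = number of edges = 1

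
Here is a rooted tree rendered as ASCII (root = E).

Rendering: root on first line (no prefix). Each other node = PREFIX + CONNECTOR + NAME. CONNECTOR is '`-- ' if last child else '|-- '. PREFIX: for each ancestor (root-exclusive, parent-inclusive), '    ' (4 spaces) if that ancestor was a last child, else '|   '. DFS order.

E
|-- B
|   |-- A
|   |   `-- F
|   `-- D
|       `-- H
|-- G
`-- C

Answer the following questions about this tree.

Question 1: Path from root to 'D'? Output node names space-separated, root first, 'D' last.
Answer: E B D

Derivation:
Walk down from root: E -> B -> D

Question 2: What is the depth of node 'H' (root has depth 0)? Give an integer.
Answer: 3

Derivation:
Path from root to H: E -> B -> D -> H
Depth = number of edges = 3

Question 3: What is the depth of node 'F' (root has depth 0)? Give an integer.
Path from root to F: E -> B -> A -> F
Depth = number of edges = 3

Answer: 3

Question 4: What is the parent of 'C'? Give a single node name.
Answer: E

Derivation:
Scan adjacency: C appears as child of E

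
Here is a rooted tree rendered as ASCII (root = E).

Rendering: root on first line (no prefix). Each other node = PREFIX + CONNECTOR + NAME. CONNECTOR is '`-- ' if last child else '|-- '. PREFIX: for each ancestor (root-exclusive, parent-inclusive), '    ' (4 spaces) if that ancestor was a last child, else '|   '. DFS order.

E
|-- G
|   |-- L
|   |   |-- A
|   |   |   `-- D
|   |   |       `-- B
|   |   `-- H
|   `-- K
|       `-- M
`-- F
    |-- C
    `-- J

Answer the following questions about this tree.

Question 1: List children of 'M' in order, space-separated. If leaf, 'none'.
Answer: none

Derivation:
Node M's children (from adjacency): (leaf)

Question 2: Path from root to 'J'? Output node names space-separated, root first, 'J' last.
Answer: E F J

Derivation:
Walk down from root: E -> F -> J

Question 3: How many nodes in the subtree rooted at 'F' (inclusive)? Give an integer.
Answer: 3

Derivation:
Subtree rooted at F contains: C, F, J
Count = 3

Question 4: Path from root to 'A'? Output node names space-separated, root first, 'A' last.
Answer: E G L A

Derivation:
Walk down from root: E -> G -> L -> A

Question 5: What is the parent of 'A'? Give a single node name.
Scan adjacency: A appears as child of L

Answer: L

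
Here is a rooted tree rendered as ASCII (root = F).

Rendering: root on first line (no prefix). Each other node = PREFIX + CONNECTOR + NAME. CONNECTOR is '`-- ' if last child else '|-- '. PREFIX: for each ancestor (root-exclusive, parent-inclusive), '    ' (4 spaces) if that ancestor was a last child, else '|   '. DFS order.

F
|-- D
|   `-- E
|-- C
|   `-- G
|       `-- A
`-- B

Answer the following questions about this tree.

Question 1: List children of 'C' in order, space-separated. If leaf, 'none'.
Node C's children (from adjacency): G

Answer: G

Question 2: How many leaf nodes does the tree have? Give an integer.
Leaves (nodes with no children): A, B, E

Answer: 3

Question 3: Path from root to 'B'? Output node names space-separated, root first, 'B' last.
Walk down from root: F -> B

Answer: F B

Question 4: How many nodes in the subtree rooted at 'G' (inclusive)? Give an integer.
Answer: 2

Derivation:
Subtree rooted at G contains: A, G
Count = 2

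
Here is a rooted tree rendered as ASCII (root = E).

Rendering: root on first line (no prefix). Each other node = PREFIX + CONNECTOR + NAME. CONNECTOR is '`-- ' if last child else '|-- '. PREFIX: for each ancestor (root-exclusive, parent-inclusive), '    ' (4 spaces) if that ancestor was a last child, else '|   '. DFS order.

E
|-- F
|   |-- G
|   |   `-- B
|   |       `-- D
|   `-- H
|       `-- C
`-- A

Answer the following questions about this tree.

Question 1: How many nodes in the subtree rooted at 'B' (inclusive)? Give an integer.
Answer: 2

Derivation:
Subtree rooted at B contains: B, D
Count = 2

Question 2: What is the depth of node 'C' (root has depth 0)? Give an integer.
Path from root to C: E -> F -> H -> C
Depth = number of edges = 3

Answer: 3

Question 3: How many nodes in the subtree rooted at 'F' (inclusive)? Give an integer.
Subtree rooted at F contains: B, C, D, F, G, H
Count = 6

Answer: 6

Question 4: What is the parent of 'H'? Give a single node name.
Answer: F

Derivation:
Scan adjacency: H appears as child of F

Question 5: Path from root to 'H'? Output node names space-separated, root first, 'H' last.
Walk down from root: E -> F -> H

Answer: E F H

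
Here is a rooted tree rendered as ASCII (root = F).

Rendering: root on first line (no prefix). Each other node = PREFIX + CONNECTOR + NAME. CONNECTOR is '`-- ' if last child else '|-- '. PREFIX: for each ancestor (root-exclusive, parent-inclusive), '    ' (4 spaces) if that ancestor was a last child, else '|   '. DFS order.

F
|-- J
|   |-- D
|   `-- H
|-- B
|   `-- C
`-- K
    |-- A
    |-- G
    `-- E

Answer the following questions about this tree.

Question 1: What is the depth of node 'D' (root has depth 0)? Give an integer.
Answer: 2

Derivation:
Path from root to D: F -> J -> D
Depth = number of edges = 2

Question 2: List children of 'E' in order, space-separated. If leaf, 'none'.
Answer: none

Derivation:
Node E's children (from adjacency): (leaf)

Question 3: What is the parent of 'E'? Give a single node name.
Answer: K

Derivation:
Scan adjacency: E appears as child of K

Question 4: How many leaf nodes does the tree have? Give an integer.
Answer: 6

Derivation:
Leaves (nodes with no children): A, C, D, E, G, H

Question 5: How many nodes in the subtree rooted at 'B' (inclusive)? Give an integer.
Subtree rooted at B contains: B, C
Count = 2

Answer: 2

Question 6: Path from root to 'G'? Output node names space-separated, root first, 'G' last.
Answer: F K G

Derivation:
Walk down from root: F -> K -> G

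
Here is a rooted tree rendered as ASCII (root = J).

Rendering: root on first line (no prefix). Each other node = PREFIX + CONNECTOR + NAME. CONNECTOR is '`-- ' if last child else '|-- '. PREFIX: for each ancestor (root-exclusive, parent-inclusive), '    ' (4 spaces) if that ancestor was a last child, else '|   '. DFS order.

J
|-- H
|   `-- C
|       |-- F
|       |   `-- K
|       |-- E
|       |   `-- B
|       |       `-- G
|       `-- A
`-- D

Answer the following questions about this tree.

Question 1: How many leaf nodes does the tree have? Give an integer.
Leaves (nodes with no children): A, D, G, K

Answer: 4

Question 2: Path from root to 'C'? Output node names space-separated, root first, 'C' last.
Answer: J H C

Derivation:
Walk down from root: J -> H -> C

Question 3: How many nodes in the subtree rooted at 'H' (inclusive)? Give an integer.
Subtree rooted at H contains: A, B, C, E, F, G, H, K
Count = 8

Answer: 8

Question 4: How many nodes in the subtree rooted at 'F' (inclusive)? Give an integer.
Subtree rooted at F contains: F, K
Count = 2

Answer: 2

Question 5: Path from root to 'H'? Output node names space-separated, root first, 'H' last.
Answer: J H

Derivation:
Walk down from root: J -> H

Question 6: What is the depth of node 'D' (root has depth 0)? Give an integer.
Answer: 1

Derivation:
Path from root to D: J -> D
Depth = number of edges = 1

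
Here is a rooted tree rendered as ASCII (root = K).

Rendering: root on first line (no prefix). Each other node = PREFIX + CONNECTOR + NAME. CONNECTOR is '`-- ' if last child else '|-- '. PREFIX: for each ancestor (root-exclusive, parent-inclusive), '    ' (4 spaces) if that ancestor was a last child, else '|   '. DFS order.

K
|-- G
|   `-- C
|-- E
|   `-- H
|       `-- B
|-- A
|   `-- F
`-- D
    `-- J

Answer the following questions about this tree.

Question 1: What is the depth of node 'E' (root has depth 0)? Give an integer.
Answer: 1

Derivation:
Path from root to E: K -> E
Depth = number of edges = 1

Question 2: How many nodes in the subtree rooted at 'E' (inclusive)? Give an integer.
Answer: 3

Derivation:
Subtree rooted at E contains: B, E, H
Count = 3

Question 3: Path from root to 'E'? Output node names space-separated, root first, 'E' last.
Answer: K E

Derivation:
Walk down from root: K -> E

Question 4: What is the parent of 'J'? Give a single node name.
Answer: D

Derivation:
Scan adjacency: J appears as child of D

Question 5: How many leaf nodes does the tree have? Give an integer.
Leaves (nodes with no children): B, C, F, J

Answer: 4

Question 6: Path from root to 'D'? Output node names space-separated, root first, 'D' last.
Answer: K D

Derivation:
Walk down from root: K -> D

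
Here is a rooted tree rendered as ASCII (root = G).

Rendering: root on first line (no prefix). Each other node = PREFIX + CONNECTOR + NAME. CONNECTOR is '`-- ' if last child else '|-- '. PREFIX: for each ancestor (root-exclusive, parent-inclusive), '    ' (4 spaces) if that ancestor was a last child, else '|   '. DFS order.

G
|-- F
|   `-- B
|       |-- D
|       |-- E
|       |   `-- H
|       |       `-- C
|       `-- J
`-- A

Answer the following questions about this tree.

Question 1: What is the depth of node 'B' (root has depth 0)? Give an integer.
Path from root to B: G -> F -> B
Depth = number of edges = 2

Answer: 2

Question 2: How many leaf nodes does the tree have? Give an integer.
Answer: 4

Derivation:
Leaves (nodes with no children): A, C, D, J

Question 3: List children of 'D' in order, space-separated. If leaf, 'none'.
Answer: none

Derivation:
Node D's children (from adjacency): (leaf)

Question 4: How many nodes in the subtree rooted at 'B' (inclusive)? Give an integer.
Answer: 6

Derivation:
Subtree rooted at B contains: B, C, D, E, H, J
Count = 6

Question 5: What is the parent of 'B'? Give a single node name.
Scan adjacency: B appears as child of F

Answer: F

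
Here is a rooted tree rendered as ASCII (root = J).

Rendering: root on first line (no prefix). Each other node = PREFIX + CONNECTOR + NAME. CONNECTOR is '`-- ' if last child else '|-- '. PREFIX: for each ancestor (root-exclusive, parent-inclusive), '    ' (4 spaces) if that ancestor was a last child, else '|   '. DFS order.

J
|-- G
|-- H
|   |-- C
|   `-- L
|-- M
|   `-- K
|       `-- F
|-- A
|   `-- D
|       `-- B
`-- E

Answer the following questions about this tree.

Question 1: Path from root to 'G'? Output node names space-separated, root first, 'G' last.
Answer: J G

Derivation:
Walk down from root: J -> G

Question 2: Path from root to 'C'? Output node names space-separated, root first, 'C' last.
Answer: J H C

Derivation:
Walk down from root: J -> H -> C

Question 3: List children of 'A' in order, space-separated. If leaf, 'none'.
Answer: D

Derivation:
Node A's children (from adjacency): D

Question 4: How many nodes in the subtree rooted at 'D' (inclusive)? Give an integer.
Answer: 2

Derivation:
Subtree rooted at D contains: B, D
Count = 2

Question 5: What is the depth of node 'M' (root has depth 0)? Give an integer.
Path from root to M: J -> M
Depth = number of edges = 1

Answer: 1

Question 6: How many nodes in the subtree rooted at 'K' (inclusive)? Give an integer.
Subtree rooted at K contains: F, K
Count = 2

Answer: 2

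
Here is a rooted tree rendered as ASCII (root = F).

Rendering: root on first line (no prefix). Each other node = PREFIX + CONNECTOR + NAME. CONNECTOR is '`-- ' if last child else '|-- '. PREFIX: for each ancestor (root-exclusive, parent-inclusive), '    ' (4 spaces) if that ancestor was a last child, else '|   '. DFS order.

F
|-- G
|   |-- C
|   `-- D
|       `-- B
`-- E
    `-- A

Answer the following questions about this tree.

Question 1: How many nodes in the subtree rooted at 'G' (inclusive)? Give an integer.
Subtree rooted at G contains: B, C, D, G
Count = 4

Answer: 4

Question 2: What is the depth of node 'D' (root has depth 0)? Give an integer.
Path from root to D: F -> G -> D
Depth = number of edges = 2

Answer: 2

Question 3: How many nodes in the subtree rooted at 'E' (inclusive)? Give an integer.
Subtree rooted at E contains: A, E
Count = 2

Answer: 2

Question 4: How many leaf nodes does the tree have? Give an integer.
Leaves (nodes with no children): A, B, C

Answer: 3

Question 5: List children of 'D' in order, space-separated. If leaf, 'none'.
Answer: B

Derivation:
Node D's children (from adjacency): B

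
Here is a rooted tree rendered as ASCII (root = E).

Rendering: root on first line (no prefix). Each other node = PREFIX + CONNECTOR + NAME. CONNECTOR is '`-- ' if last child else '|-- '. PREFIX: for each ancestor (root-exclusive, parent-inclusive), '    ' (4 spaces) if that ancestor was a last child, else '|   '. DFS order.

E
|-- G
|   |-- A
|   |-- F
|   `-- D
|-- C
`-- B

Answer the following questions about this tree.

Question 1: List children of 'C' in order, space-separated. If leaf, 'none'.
Answer: none

Derivation:
Node C's children (from adjacency): (leaf)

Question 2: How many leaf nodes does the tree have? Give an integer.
Answer: 5

Derivation:
Leaves (nodes with no children): A, B, C, D, F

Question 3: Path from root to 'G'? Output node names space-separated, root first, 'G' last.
Walk down from root: E -> G

Answer: E G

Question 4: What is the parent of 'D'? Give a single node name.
Answer: G

Derivation:
Scan adjacency: D appears as child of G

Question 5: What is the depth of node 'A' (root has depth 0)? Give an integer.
Path from root to A: E -> G -> A
Depth = number of edges = 2

Answer: 2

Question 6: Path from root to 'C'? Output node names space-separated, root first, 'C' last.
Walk down from root: E -> C

Answer: E C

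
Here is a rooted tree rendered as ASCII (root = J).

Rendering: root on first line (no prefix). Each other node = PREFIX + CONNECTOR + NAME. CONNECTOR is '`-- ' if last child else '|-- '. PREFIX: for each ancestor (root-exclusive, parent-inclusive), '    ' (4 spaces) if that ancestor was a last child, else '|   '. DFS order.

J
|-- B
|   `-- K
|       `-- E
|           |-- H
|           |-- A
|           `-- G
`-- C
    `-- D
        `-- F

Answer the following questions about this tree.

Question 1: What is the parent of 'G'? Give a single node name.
Scan adjacency: G appears as child of E

Answer: E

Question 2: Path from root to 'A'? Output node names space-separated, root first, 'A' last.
Walk down from root: J -> B -> K -> E -> A

Answer: J B K E A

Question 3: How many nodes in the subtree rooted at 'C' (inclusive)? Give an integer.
Subtree rooted at C contains: C, D, F
Count = 3

Answer: 3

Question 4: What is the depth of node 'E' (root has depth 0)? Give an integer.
Path from root to E: J -> B -> K -> E
Depth = number of edges = 3

Answer: 3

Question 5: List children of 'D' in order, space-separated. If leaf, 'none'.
Answer: F

Derivation:
Node D's children (from adjacency): F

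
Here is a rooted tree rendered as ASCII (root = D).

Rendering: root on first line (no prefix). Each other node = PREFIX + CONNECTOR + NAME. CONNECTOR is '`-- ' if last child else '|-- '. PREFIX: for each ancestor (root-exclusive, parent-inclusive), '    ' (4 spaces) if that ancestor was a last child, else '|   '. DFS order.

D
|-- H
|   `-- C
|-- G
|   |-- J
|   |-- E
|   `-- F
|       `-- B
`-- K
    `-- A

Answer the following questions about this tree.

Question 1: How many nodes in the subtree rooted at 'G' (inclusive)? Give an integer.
Answer: 5

Derivation:
Subtree rooted at G contains: B, E, F, G, J
Count = 5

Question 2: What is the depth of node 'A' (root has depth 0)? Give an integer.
Path from root to A: D -> K -> A
Depth = number of edges = 2

Answer: 2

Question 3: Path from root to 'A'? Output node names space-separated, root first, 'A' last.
Answer: D K A

Derivation:
Walk down from root: D -> K -> A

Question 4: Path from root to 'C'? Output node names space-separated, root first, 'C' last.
Answer: D H C

Derivation:
Walk down from root: D -> H -> C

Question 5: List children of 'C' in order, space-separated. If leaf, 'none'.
Answer: none

Derivation:
Node C's children (from adjacency): (leaf)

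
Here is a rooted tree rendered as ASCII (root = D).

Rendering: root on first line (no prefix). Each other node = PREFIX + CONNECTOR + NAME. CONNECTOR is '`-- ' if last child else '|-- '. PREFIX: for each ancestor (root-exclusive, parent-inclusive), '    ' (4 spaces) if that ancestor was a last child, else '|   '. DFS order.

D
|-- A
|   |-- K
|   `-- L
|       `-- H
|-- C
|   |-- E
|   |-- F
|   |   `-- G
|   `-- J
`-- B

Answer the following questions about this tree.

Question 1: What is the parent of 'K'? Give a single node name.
Scan adjacency: K appears as child of A

Answer: A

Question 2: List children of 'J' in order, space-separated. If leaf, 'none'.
Node J's children (from adjacency): (leaf)

Answer: none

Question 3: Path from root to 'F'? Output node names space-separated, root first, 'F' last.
Answer: D C F

Derivation:
Walk down from root: D -> C -> F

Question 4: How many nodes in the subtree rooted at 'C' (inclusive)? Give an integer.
Subtree rooted at C contains: C, E, F, G, J
Count = 5

Answer: 5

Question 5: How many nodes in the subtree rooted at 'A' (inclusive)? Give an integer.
Subtree rooted at A contains: A, H, K, L
Count = 4

Answer: 4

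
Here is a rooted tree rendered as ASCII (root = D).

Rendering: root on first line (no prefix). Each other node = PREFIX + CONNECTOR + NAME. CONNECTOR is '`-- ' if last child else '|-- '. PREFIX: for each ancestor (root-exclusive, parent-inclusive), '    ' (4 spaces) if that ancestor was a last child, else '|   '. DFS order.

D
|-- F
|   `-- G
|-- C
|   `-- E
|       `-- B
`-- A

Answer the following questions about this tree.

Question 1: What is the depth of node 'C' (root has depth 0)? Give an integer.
Path from root to C: D -> C
Depth = number of edges = 1

Answer: 1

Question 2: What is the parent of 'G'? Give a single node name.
Answer: F

Derivation:
Scan adjacency: G appears as child of F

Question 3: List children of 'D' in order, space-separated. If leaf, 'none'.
Answer: F C A

Derivation:
Node D's children (from adjacency): F, C, A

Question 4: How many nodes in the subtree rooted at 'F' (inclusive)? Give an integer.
Subtree rooted at F contains: F, G
Count = 2

Answer: 2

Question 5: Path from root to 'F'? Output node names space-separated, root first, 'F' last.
Walk down from root: D -> F

Answer: D F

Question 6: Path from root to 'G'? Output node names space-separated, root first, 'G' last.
Walk down from root: D -> F -> G

Answer: D F G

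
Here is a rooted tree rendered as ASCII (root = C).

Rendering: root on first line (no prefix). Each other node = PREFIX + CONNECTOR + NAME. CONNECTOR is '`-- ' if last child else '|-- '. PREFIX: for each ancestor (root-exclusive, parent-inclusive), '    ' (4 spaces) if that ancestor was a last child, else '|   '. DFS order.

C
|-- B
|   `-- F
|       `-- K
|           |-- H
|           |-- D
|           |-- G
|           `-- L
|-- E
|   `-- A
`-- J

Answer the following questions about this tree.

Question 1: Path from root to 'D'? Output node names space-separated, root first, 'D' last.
Walk down from root: C -> B -> F -> K -> D

Answer: C B F K D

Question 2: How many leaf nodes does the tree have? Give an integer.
Answer: 6

Derivation:
Leaves (nodes with no children): A, D, G, H, J, L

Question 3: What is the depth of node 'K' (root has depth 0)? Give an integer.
Answer: 3

Derivation:
Path from root to K: C -> B -> F -> K
Depth = number of edges = 3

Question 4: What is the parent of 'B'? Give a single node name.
Answer: C

Derivation:
Scan adjacency: B appears as child of C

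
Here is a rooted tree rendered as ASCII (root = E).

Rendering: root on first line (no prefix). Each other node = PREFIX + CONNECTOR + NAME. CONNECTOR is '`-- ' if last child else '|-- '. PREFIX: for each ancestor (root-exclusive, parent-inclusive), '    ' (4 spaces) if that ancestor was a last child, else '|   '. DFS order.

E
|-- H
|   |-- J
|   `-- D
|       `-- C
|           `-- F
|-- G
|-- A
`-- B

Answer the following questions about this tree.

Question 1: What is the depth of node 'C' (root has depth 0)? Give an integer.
Answer: 3

Derivation:
Path from root to C: E -> H -> D -> C
Depth = number of edges = 3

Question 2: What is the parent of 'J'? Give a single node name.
Scan adjacency: J appears as child of H

Answer: H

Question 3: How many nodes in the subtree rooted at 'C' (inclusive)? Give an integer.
Answer: 2

Derivation:
Subtree rooted at C contains: C, F
Count = 2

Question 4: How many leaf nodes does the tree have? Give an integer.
Leaves (nodes with no children): A, B, F, G, J

Answer: 5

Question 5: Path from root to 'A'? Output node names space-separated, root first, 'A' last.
Answer: E A

Derivation:
Walk down from root: E -> A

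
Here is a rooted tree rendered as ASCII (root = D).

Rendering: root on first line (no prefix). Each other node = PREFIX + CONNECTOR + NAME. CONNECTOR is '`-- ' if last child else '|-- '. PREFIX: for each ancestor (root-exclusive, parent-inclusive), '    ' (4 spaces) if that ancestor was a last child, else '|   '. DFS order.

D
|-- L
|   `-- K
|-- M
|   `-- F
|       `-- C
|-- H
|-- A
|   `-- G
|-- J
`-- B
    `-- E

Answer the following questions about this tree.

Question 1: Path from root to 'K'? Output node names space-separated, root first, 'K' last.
Answer: D L K

Derivation:
Walk down from root: D -> L -> K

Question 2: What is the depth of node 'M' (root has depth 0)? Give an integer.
Answer: 1

Derivation:
Path from root to M: D -> M
Depth = number of edges = 1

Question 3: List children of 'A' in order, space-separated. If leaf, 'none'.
Answer: G

Derivation:
Node A's children (from adjacency): G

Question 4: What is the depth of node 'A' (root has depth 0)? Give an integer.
Path from root to A: D -> A
Depth = number of edges = 1

Answer: 1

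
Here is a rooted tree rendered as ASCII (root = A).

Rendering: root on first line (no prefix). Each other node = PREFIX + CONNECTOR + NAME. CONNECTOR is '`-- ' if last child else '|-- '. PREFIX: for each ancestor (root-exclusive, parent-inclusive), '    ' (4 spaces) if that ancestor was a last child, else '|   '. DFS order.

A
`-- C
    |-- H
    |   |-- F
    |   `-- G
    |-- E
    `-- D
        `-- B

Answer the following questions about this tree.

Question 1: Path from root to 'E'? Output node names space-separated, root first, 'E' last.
Walk down from root: A -> C -> E

Answer: A C E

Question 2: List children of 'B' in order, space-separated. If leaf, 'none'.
Answer: none

Derivation:
Node B's children (from adjacency): (leaf)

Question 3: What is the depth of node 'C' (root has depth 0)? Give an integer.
Answer: 1

Derivation:
Path from root to C: A -> C
Depth = number of edges = 1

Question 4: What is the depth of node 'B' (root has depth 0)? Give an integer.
Path from root to B: A -> C -> D -> B
Depth = number of edges = 3

Answer: 3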